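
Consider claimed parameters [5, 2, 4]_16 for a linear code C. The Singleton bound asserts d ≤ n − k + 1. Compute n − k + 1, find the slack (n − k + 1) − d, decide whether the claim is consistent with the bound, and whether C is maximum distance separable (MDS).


Singleton RHS = n − k + 1 = 4, slack = 0, bound satisfied, MDS.

Singleton bound: d ≤ n − k + 1.
Here n = 5, k = 2, so n − k + 1 = 4.
Given d = 4, check d ≤ 4: YES.
Slack = (n − k + 1) − d = 0.
The code is MDS (slack = 0).
Description: the claimed parameters are [5, 2, 4]_16; such a code would be MDS (meets Singleton bound).


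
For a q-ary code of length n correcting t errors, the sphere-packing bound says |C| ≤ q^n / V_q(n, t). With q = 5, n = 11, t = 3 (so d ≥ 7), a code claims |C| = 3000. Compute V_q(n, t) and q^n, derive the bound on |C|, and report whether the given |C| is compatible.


V_q(n, t) = 11485, q^n = 48828125, Hamming bound = 4251, |C| = 3000 ≤ bound (satisfied).

Step 1: Compute V_q(n, t) = Σ_{j=0}^3 C(n, j) (q−1)^j.
  j = 0: C(11,0)·(4)^0 = 1·1 = 1.
  j = 1: C(11,1)·(4)^1 = 11·4 = 44.
  j = 2: C(11,2)·(4)^2 = 55·16 = 880.
  j = 3: C(11,3)·(4)^3 = 165·64 = 10560.
  V_q(n, t) = 1 + 44 + 880 + 10560 = 11485.
Step 2: q^n = 5^11 = 48828125.
Step 3: Hamming bound ⌊q^n / V_q(n,t)⌋ = ⌊48828125/11485⌋ = 4251.
Step 4: Compare |C| = 3000 to 4251: satisfied.
The claimed |C| lies below the Hamming bound.


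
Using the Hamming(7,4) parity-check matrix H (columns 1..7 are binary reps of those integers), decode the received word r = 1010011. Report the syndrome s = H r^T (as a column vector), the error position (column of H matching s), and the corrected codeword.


s = (0, 1, 1)^T, error position = 3, corrected codeword c = 1000011

Compute s = H r^T mod 2 one row at a time:
  s_1 = 0 + 0 + 1 + 1 = 2 ≡ 0 (mod 2).
  s_2 = 0 + 1 + 1 + 1 = 3 ≡ 1 (mod 2).
  s_3 = 1 + 1 + 0 + 1 = 3 ≡ 1 (mod 2).
s = (0, 1, 1)^T — this equals column 3 of H (binary 011), so error is at position 3.
Correct: flip bit 3 of r = 1010011 to get c = 1000011.


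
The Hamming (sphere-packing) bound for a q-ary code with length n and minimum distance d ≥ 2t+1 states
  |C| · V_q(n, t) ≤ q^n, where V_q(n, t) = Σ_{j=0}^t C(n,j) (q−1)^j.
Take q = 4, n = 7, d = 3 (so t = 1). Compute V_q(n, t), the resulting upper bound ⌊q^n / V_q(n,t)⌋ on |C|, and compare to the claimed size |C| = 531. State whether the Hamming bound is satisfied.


V_q(n, t) = 22, q^n = 16384, Hamming bound = 744, |C| = 531 ≤ bound (satisfied).

Step 1: Compute V_q(n, t) = Σ_{j=0}^1 C(n, j) (q−1)^j.
  j = 0: C(7,0)·(3)^0 = 1·1 = 1.
  j = 1: C(7,1)·(3)^1 = 7·3 = 21.
  V_q(n, t) = 1 + 21 = 22.
Step 2: q^n = 4^7 = 16384.
Step 3: Hamming bound ⌊q^n / V_q(n,t)⌋ = ⌊16384/22⌋ = 744.
Step 4: Compare |C| = 531 to 744: satisfied.
The claimed |C| lies below the Hamming bound.


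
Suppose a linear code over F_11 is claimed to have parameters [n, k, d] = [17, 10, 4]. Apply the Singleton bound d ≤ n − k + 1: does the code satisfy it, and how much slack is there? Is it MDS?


Singleton RHS = n − k + 1 = 8, slack = 4, bound satisfied, not MDS.

Singleton bound: d ≤ n − k + 1.
Here n = 17, k = 10, so n − k + 1 = 8.
Given d = 4, check d ≤ 8: YES.
Slack = (n − k + 1) − d = 4.
The code is NOT MDS (slack = 4 > 0).
Description: the claimed parameters are [17, 10, 4]_11; such a code would be non-MDS.


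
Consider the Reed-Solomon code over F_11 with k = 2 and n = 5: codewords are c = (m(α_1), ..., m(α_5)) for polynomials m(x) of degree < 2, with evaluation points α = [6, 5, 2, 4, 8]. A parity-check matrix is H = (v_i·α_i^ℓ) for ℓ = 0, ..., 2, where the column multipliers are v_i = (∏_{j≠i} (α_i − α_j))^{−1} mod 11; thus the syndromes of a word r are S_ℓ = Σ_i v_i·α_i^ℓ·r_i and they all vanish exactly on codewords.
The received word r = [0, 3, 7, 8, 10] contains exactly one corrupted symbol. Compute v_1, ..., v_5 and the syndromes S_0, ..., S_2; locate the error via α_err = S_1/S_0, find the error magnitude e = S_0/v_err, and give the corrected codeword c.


S = (4, 2, 1), error at position 1, error magnitude e = 2, c = [9, 3, 7, 8, 10].

Step 1: column multipliers v_i = (∏_{j≠i}(α_i − α_j))^{−1} mod 11.
  i = 1 (α = 6): (6−5)(6−2)(6−4)(6−8) = 1·4·2·(−2) = −16 ≡ 6, so v_1 = 6^{−1} = 2 (mod 11).
  i = 2 (α = 5): (5−6)(5−2)(5−4)(5−8) = (−1)·3·1·(−3) = 9 ≡ 9, so v_2 = 9^{−1} = 5 (mod 11).
  i = 3 (α = 2): (2−6)(2−5)(2−4)(2−8) = (−4)·(−3)·(−2)·(−6) = 144 ≡ 1, so v_3 = 1^{−1} = 1 (mod 11).
  i = 4 (α = 4): (4−6)(4−5)(4−2)(4−8) = (−2)·(−1)·2·(−4) = −16 ≡ 6, so v_4 = 6^{−1} = 2 (mod 11).
  i = 5 (α = 8): (8−6)(8−5)(8−2)(8−4) = 2·3·6·4 = 144 ≡ 1, so v_5 = 1^{−1} = 1 (mod 11).
  v = [2, 5, 1, 2, 1].
Step 2: syndromes of r = [0, 3, 7, 8, 10] (all sums mod 11).
  S_0 = Σ v_i r_i = 2·0 + 5·3 + 1·7 + 2·8 + 1·10 = 48 ≡ 4.
  S_1 = Σ v_i α_i r_i = 2·6·0 + 5·5·3 + 1·2·7 + 2·4·8 + 1·8·10 = 233 ≡ 2.
  α_i^2 mod 11 = [3, 3, 4, 5, 9].
  S_2 = Σ v_i α_i^2 r_i = 2·3·0 + 5·3·3 + 1·4·7 + 2·5·8 + 1·9·10 = 243 ≡ 1.
  S = (4, 2, 1) ≠ 0, so r is not a codeword (an error is present).
Step 3: locate the error. For a single error e at position i, S_ℓ = v_i·e·α_i^ℓ, so α_err = S_1/S_0.
  S_0^{−1} = 4^{−1} = 3 (mod 11), so α_err = 2·3 = 6 ≡ 6 = α_1. Error position i = 1.
  Consistency check: S_2/S_1 = 1·6 = 6 ≡ 6 = α_err ✓ (single-error assumption holds).
Step 4: error magnitude e = S_0/v_1 = S_0·∏_{j≠1}(α_1 − α_j) = 4·6 = 24 ≡ 2 (mod 11).
Step 5: correct position 1: c_1 = r_1 − e = 0 − 2 ≡ 9 (mod 11). Hence c = [9, 3, 7, 8, 10].
  Check: interpolating c through the α_i gives m(x) = 6 + 6·x (degree < 2) with m(α_i) = c_i for every i, so c is indeed a codeword.


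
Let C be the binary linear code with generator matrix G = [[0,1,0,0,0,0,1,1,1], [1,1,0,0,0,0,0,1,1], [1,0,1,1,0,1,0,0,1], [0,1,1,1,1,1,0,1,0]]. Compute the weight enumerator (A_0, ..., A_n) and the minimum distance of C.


Weight distribution: A_0 = 1, A_1 = 1, A_2 = 1, A_3 = 1, A_4 = 2, A_5 = 5, A_6 = 3, A_7 = 1, A_8 = 1. Minimum distance d = 1.

Enumerate all 2^4 = 16 messages m ∈ F_2^4.
For each, compute codeword c = mG in F_2^9, then tally its weight.
  m = 0000 → c = 000000000, weight = 0.
  m = 1000 → c = 010000111, weight = 4.
  m = 0100 → c = 110000011, weight = 4.
  m = 1100 → c = 100000100, weight = 2.
  m = 0010 → c = 101101001, weight = 5.
  m = 1010 → c = 111101110, weight = 7.
  m = 0110 → c = 011101010, weight = 5.
  m = 1110 → c = 001101101, weight = 5.
  m = 0001 → c = 011111010, weight = 6.
  m = 1001 → c = 001111101, weight = 6.
  m = 0101 → c = 101111001, weight = 6.
  m = 1101 → c = 111111110, weight = 8.
  m = 0011 → c = 110010011, weight = 5.
  m = 1011 → c = 100010100, weight = 3.
  m = 0111 → c = 000010000, weight = 1.
  m = 1111 → c = 010010111, weight = 5.
Tally weights:
  weight 0: 1 codewords.
  weight 1: 1 codewords.
  weight 2: 1 codewords.
  weight 3: 1 codewords.
  weight 4: 2 codewords.
  weight 5: 5 codewords.
  weight 6: 3 codewords.
  weight 7: 1 codewords.
  weight 8: 1 codewords.
Minimum distance d = smallest w > 0 with A_w > 0 = 1.
Sanity: Σ A_w = 16 = 2^4 = 16 ✓.


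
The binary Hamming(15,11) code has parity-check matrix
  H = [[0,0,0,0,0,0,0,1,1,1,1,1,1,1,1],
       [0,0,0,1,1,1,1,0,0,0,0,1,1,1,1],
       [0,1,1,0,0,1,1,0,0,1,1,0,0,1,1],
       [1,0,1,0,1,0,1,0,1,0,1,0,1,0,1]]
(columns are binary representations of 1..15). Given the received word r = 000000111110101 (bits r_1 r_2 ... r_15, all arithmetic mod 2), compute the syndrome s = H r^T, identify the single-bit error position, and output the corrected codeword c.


s = (0, 1, 0, 1)^T, error position = 5, corrected codeword c = 000010111110101

Compute s = H r^T mod 2 one row at a time:
  s_1 = 1 + 1 + 1 + 1 + 0 + 1 + 0 + 1 = 6 ≡ 0 (mod 2).
  s_2 = 0 + 0 + 0 + 1 + 0 + 1 + 0 + 1 = 3 ≡ 1 (mod 2).
  s_3 = 0 + 0 + 0 + 1 + 1 + 1 + 0 + 1 = 4 ≡ 0 (mod 2).
  s_4 = 0 + 0 + 0 + 1 + 1 + 1 + 1 + 1 = 5 ≡ 1 (mod 2).
s = (0, 1, 0, 1)^T — this equals column 5 of H (binary 0101), so error is at position 5.
Correct: flip bit 5 of r = 000000111110101 to get c = 000010111110101.


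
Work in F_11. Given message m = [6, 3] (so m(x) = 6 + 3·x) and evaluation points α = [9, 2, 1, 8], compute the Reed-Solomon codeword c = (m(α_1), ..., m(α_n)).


c = [0, 1, 9, 8]

Message polynomial: m(x) = 6 + 3·x (mod 11).
For each evaluation point α_i, compute m(α_i) mod 11:
  α_1 = 9: Horner steps 3 → 0, so m(9) = 0.
  α_2 = 2: Horner steps 3 → 1, so m(2) = 1.
  α_3 = 1: Horner steps 3 → 9, so m(1) = 9.
  α_4 = 8: Horner steps 3 → 8, so m(8) = 8.
Codeword c = [0, 1, 9, 8] ∈ F_11^4.


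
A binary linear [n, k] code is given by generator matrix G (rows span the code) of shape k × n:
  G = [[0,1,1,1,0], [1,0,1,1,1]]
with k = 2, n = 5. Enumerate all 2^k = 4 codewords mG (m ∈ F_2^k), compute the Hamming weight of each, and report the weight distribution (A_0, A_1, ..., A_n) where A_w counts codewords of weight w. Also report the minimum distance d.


Weight distribution: A_0 = 1, A_3 = 2, A_4 = 1. Minimum distance d = 3.

Enumerate all 2^2 = 4 messages m ∈ F_2^2.
For each, compute codeword c = mG in F_2^5, then tally its weight.
  m = 00 → c = 00000, weight = 0.
  m = 10 → c = 01110, weight = 3.
  m = 01 → c = 10111, weight = 4.
  m = 11 → c = 11001, weight = 3.
Tally weights:
  weight 0: 1 codewords.
  weight 3: 2 codewords.
  weight 4: 1 codewords.
Minimum distance d = smallest w > 0 with A_w > 0 = 3.
Sanity: Σ A_w = 4 = 2^2 = 4 ✓.


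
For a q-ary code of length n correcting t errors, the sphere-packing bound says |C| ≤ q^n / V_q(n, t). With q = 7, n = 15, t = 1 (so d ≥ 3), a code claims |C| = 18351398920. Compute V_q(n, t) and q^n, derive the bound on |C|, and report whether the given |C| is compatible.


V_q(n, t) = 91, q^n = 4747561509943, Hamming bound = 52171005603, |C| = 18351398920 ≤ bound (satisfied).

Step 1: Compute V_q(n, t) = Σ_{j=0}^1 C(n, j) (q−1)^j.
  j = 0: C(15,0)·(6)^0 = 1·1 = 1.
  j = 1: C(15,1)·(6)^1 = 15·6 = 90.
  V_q(n, t) = 1 + 90 = 91.
Step 2: q^n = 7^15 = 4747561509943.
Step 3: Hamming bound ⌊q^n / V_q(n,t)⌋ = ⌊4747561509943/91⌋ = 52171005603.
Step 4: Compare |C| = 18351398920 to 52171005603: satisfied.
The claimed |C| lies below the Hamming bound.


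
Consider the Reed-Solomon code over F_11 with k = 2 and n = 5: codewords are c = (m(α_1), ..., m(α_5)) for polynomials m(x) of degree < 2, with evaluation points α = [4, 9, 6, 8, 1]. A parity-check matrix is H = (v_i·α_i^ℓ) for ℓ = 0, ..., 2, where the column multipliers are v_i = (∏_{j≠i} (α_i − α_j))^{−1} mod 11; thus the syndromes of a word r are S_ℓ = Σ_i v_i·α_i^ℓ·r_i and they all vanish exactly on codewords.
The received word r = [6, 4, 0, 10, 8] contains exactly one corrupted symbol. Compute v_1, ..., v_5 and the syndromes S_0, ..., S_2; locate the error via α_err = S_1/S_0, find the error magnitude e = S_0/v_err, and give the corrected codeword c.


S = (5, 9, 3), error at position 1, error magnitude e = 5, c = [1, 4, 0, 10, 8].

Step 1: column multipliers v_i = (∏_{j≠i}(α_i − α_j))^{−1} mod 11.
  i = 1 (α = 4): (4−9)(4−6)(4−8)(4−1) = (−5)·(−2)·(−4)·3 = −120 ≡ 1, so v_1 = 1^{−1} = 1 (mod 11).
  i = 2 (α = 9): (9−4)(9−6)(9−8)(9−1) = 5·3·1·8 = 120 ≡ 10, so v_2 = 10^{−1} = 10 (mod 11).
  i = 3 (α = 6): (6−4)(6−9)(6−8)(6−1) = 2·(−3)·(−2)·5 = 60 ≡ 5, so v_3 = 5^{−1} = 9 (mod 11).
  i = 4 (α = 8): (8−4)(8−9)(8−6)(8−1) = 4·(−1)·2·7 = −56 ≡ 10, so v_4 = 10^{−1} = 10 (mod 11).
  i = 5 (α = 1): (1−4)(1−9)(1−6)(1−8) = (−3)·(−8)·(−5)·(−7) = 840 ≡ 4, so v_5 = 4^{−1} = 3 (mod 11).
  v = [1, 10, 9, 10, 3].
Step 2: syndromes of r = [6, 4, 0, 10, 8] (all sums mod 11).
  S_0 = Σ v_i r_i = 1·6 + 10·4 + 9·0 + 10·10 + 3·8 = 170 ≡ 5.
  S_1 = Σ v_i α_i r_i = 1·4·6 + 10·9·4 + 9·6·0 + 10·8·10 + 3·1·8 = 1208 ≡ 9.
  α_i^2 mod 11 = [5, 4, 3, 9, 1].
  S_2 = Σ v_i α_i^2 r_i = 1·5·6 + 10·4·4 + 9·3·0 + 10·9·10 + 3·1·8 = 1114 ≡ 3.
  S = (5, 9, 3) ≠ 0, so r is not a codeword (an error is present).
Step 3: locate the error. For a single error e at position i, S_ℓ = v_i·e·α_i^ℓ, so α_err = S_1/S_0.
  S_0^{−1} = 5^{−1} = 9 (mod 11), so α_err = 9·9 = 81 ≡ 4 = α_1. Error position i = 1.
  Consistency check: S_2/S_1 = 3·5 = 15 ≡ 4 = α_err ✓ (single-error assumption holds).
Step 4: error magnitude e = S_0/v_1 = S_0·∏_{j≠1}(α_1 − α_j) = 5·1 = 5 ≡ 5 (mod 11).
Step 5: correct position 1: c_1 = r_1 − e = 6 − 5 ≡ 1 (mod 11). Hence c = [1, 4, 0, 10, 8].
  Check: interpolating c through the α_i gives m(x) = 3 + 5·x (degree < 2) with m(α_i) = c_i for every i, so c is indeed a codeword.


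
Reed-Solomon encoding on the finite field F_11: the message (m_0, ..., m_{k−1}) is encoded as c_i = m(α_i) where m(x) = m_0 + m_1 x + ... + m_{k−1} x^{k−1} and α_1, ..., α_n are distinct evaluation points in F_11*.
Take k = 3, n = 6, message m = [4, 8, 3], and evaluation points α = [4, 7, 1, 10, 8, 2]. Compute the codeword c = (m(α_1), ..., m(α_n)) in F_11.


c = [7, 9, 4, 10, 7, 10]

Message polynomial: m(x) = 4 + 8·x + 3·x^2 (mod 11).
For each evaluation point α_i, compute m(α_i) mod 11:
  α_1 = 4: Horner steps 3 → 9 → 7, so m(4) = 7.
  α_2 = 7: Horner steps 3 → 7 → 9, so m(7) = 9.
  α_3 = 1: Horner steps 3 → 0 → 4, so m(1) = 4.
  α_4 = 10: Horner steps 3 → 5 → 10, so m(10) = 10.
  α_5 = 8: Horner steps 3 → 10 → 7, so m(8) = 7.
  α_6 = 2: Horner steps 3 → 3 → 10, so m(2) = 10.
Codeword c = [7, 9, 4, 10, 7, 10] ∈ F_11^6.


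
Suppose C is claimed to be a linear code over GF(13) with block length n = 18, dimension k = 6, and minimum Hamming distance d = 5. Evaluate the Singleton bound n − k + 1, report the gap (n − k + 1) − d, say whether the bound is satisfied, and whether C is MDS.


Singleton RHS = n − k + 1 = 13, slack = 8, bound satisfied, not MDS.

Singleton bound: d ≤ n − k + 1.
Here n = 18, k = 6, so n − k + 1 = 13.
Given d = 5, check d ≤ 13: YES.
Slack = (n − k + 1) − d = 8.
The code is NOT MDS (slack = 8 > 0).
Description: the claimed parameters are [18, 6, 5]_13; such a code would be non-MDS.


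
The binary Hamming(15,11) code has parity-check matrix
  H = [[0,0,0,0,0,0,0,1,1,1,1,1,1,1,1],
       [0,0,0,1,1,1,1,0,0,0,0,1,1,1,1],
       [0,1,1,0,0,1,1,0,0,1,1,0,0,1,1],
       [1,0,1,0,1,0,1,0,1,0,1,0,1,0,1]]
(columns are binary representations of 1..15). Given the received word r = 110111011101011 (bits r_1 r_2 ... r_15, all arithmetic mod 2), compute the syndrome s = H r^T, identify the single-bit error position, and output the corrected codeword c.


s = (0, 0, 1, 0)^T, error position = 2, corrected codeword c = 100111011101011

Compute s = H r^T mod 2 one row at a time:
  s_1 = 1 + 1 + 1 + 0 + 1 + 0 + 1 + 1 = 6 ≡ 0 (mod 2).
  s_2 = 1 + 1 + 1 + 0 + 1 + 0 + 1 + 1 = 6 ≡ 0 (mod 2).
  s_3 = 1 + 0 + 1 + 0 + 1 + 0 + 1 + 1 = 5 ≡ 1 (mod 2).
  s_4 = 1 + 0 + 1 + 0 + 1 + 0 + 0 + 1 = 4 ≡ 0 (mod 2).
s = (0, 0, 1, 0)^T — this equals column 2 of H (binary 0010), so error is at position 2.
Correct: flip bit 2 of r = 110111011101011 to get c = 100111011101011.


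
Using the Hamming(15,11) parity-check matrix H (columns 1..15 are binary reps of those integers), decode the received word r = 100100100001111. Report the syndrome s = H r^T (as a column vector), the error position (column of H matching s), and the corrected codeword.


s = (0, 0, 1, 0)^T, error position = 2, corrected codeword c = 110100100001111

Compute s = H r^T mod 2 one row at a time:
  s_1 = 0 + 0 + 0 + 0 + 1 + 1 + 1 + 1 = 4 ≡ 0 (mod 2).
  s_2 = 1 + 0 + 0 + 1 + 1 + 1 + 1 + 1 = 6 ≡ 0 (mod 2).
  s_3 = 0 + 0 + 0 + 1 + 0 + 0 + 1 + 1 = 3 ≡ 1 (mod 2).
  s_4 = 1 + 0 + 0 + 1 + 0 + 0 + 1 + 1 = 4 ≡ 0 (mod 2).
s = (0, 0, 1, 0)^T — this equals column 2 of H (binary 0010), so error is at position 2.
Correct: flip bit 2 of r = 100100100001111 to get c = 110100100001111.


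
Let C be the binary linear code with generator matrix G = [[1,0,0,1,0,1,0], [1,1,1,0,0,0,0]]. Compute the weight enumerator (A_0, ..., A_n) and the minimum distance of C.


Weight distribution: A_0 = 1, A_3 = 2, A_4 = 1. Minimum distance d = 3.

Enumerate all 2^2 = 4 messages m ∈ F_2^2.
For each, compute codeword c = mG in F_2^7, then tally its weight.
  m = 00 → c = 0000000, weight = 0.
  m = 10 → c = 1001010, weight = 3.
  m = 01 → c = 1110000, weight = 3.
  m = 11 → c = 0111010, weight = 4.
Tally weights:
  weight 0: 1 codewords.
  weight 3: 2 codewords.
  weight 4: 1 codewords.
Minimum distance d = smallest w > 0 with A_w > 0 = 3.
Sanity: Σ A_w = 4 = 2^2 = 4 ✓.


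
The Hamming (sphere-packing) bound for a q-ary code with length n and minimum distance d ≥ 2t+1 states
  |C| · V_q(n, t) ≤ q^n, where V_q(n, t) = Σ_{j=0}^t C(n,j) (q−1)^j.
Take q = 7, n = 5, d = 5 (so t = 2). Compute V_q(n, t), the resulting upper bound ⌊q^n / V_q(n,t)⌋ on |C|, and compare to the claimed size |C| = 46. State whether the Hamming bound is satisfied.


V_q(n, t) = 391, q^n = 16807, Hamming bound = 42, |C| = 46 > bound (violated).

Step 1: Compute V_q(n, t) = Σ_{j=0}^2 C(n, j) (q−1)^j.
  j = 0: C(5,0)·(6)^0 = 1·1 = 1.
  j = 1: C(5,1)·(6)^1 = 5·6 = 30.
  j = 2: C(5,2)·(6)^2 = 10·36 = 360.
  V_q(n, t) = 1 + 30 + 360 = 391.
Step 2: q^n = 7^5 = 16807.
Step 3: Hamming bound ⌊q^n / V_q(n,t)⌋ = ⌊16807/391⌋ = 42.
Step 4: Compare |C| = 46 to 42: violated.
The claimed |C| lies above the Hamming bound, so no 7-ary code of length 5 with d ≥ 5 can have 46 codewords.


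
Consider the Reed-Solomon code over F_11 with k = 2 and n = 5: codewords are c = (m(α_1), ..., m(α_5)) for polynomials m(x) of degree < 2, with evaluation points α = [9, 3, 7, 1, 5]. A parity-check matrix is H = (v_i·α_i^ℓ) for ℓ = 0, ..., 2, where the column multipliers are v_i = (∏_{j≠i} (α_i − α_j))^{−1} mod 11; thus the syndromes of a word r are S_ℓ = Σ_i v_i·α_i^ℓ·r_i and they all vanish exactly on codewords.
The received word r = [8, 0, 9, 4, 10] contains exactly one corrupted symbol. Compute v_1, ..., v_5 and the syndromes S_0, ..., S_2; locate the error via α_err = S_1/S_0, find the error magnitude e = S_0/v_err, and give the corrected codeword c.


S = (8, 8, 8), error at position 4, error magnitude e = 3, c = [8, 0, 9, 1, 10].

Step 1: column multipliers v_i = (∏_{j≠i}(α_i − α_j))^{−1} mod 11.
  i = 1 (α = 9): (9−3)(9−7)(9−1)(9−5) = 6·2·8·4 = 384 ≡ 10, so v_1 = 10^{−1} = 10 (mod 11).
  i = 2 (α = 3): (3−9)(3−7)(3−1)(3−5) = (−6)·(−4)·2·(−2) = −96 ≡ 3, so v_2 = 3^{−1} = 4 (mod 11).
  i = 3 (α = 7): (7−9)(7−3)(7−1)(7−5) = (−2)·4·6·2 = −96 ≡ 3, so v_3 = 3^{−1} = 4 (mod 11).
  i = 4 (α = 1): (1−9)(1−3)(1−7)(1−5) = (−8)·(−2)·(−6)·(−4) = 384 ≡ 10, so v_4 = 10^{−1} = 10 (mod 11).
  i = 5 (α = 5): (5−9)(5−3)(5−7)(5−1) = (−4)·2·(−2)·4 = 64 ≡ 9, so v_5 = 9^{−1} = 5 (mod 11).
  v = [10, 4, 4, 10, 5].
Step 2: syndromes of r = [8, 0, 9, 4, 10] (all sums mod 11).
  S_0 = Σ v_i r_i = 10·8 + 4·0 + 4·9 + 10·4 + 5·10 = 206 ≡ 8.
  S_1 = Σ v_i α_i r_i = 10·9·8 + 4·3·0 + 4·7·9 + 10·1·4 + 5·5·10 = 1262 ≡ 8.
  α_i^2 mod 11 = [4, 9, 5, 1, 3].
  S_2 = Σ v_i α_i^2 r_i = 10·4·8 + 4·9·0 + 4·5·9 + 10·1·4 + 5·3·10 = 690 ≡ 8.
  S = (8, 8, 8) ≠ 0, so r is not a codeword (an error is present).
Step 3: locate the error. For a single error e at position i, S_ℓ = v_i·e·α_i^ℓ, so α_err = S_1/S_0.
  S_0^{−1} = 8^{−1} = 7 (mod 11), so α_err = 8·7 = 56 ≡ 1 = α_4. Error position i = 4.
  Consistency check: S_2/S_1 = 8·7 = 56 ≡ 1 = α_err ✓ (single-error assumption holds).
Step 4: error magnitude e = S_0/v_4 = S_0·∏_{j≠4}(α_4 − α_j) = 8·10 = 80 ≡ 3 (mod 11).
Step 5: correct position 4: c_4 = r_4 − e = 4 − 3 ≡ 1 (mod 11). Hence c = [8, 0, 9, 1, 10].
  Check: interpolating c through the α_i gives m(x) = 7 + 5·x (degree < 2) with m(α_i) = c_i for every i, so c is indeed a codeword.


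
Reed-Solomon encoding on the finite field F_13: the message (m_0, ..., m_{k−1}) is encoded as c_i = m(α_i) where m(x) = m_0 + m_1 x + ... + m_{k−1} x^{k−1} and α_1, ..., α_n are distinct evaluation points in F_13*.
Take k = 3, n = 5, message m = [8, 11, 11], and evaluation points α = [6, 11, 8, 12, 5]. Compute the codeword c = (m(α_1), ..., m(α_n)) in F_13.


c = [2, 4, 7, 8, 0]

Message polynomial: m(x) = 8 + 11·x + 11·x^2 (mod 13).
For each evaluation point α_i, compute m(α_i) mod 13:
  α_1 = 6: Horner steps 11 → 12 → 2, so m(6) = 2.
  α_2 = 11: Horner steps 11 → 2 → 4, so m(11) = 4.
  α_3 = 8: Horner steps 11 → 8 → 7, so m(8) = 7.
  α_4 = 12: Horner steps 11 → 0 → 8, so m(12) = 8.
  α_5 = 5: Horner steps 11 → 1 → 0, so m(5) = 0.
Codeword c = [2, 4, 7, 8, 0] ∈ F_13^5.


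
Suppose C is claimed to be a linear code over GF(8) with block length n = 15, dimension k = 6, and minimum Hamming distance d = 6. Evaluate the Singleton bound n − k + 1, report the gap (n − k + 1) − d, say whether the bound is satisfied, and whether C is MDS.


Singleton RHS = n − k + 1 = 10, slack = 4, bound satisfied, not MDS.

Singleton bound: d ≤ n − k + 1.
Here n = 15, k = 6, so n − k + 1 = 10.
Given d = 6, check d ≤ 10: YES.
Slack = (n − k + 1) − d = 4.
The code is NOT MDS (slack = 4 > 0).
Description: the claimed parameters are [15, 6, 6]_8; such a code would be non-MDS.


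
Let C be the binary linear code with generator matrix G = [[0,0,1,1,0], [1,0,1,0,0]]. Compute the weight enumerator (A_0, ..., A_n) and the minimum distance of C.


Weight distribution: A_0 = 1, A_2 = 3. Minimum distance d = 2.

Enumerate all 2^2 = 4 messages m ∈ F_2^2.
For each, compute codeword c = mG in F_2^5, then tally its weight.
  m = 00 → c = 00000, weight = 0.
  m = 10 → c = 00110, weight = 2.
  m = 01 → c = 10100, weight = 2.
  m = 11 → c = 10010, weight = 2.
Tally weights:
  weight 0: 1 codewords.
  weight 2: 3 codewords.
Minimum distance d = smallest w > 0 with A_w > 0 = 2.
Sanity: Σ A_w = 4 = 2^2 = 4 ✓.


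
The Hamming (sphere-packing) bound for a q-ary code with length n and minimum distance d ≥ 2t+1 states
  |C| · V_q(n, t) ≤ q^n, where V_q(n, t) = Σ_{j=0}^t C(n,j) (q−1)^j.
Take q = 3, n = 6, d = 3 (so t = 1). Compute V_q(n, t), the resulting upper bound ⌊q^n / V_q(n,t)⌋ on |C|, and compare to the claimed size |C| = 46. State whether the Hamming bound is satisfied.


V_q(n, t) = 13, q^n = 729, Hamming bound = 56, |C| = 46 ≤ bound (satisfied).

Step 1: Compute V_q(n, t) = Σ_{j=0}^1 C(n, j) (q−1)^j.
  j = 0: C(6,0)·(2)^0 = 1·1 = 1.
  j = 1: C(6,1)·(2)^1 = 6·2 = 12.
  V_q(n, t) = 1 + 12 = 13.
Step 2: q^n = 3^6 = 729.
Step 3: Hamming bound ⌊q^n / V_q(n,t)⌋ = ⌊729/13⌋ = 56.
Step 4: Compare |C| = 46 to 56: satisfied.
The claimed |C| lies below the Hamming bound.


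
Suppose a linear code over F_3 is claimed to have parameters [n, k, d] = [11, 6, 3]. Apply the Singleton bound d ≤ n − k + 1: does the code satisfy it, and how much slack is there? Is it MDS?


Singleton RHS = n − k + 1 = 6, slack = 3, bound satisfied, not MDS.

Singleton bound: d ≤ n − k + 1.
Here n = 11, k = 6, so n − k + 1 = 6.
Given d = 3, check d ≤ 6: YES.
Slack = (n − k + 1) − d = 3.
The code is NOT MDS (slack = 3 > 0).
Description: the claimed parameters are [11, 6, 3]_3; such a code would be non-MDS.


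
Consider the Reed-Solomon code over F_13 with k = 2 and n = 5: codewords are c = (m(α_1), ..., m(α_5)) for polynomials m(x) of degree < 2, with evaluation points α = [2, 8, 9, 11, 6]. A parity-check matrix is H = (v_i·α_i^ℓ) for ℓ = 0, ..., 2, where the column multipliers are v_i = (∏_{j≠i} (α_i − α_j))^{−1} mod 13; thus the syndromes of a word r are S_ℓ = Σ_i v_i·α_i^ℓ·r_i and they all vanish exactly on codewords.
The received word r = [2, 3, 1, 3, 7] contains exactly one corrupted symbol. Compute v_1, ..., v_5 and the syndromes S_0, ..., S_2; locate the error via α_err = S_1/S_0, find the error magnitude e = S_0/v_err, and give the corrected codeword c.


S = (11, 4, 5), error at position 4, error magnitude e = 6, c = [2, 3, 1, 10, 7].

Step 1: column multipliers v_i = (∏_{j≠i}(α_i − α_j))^{−1} mod 13.
  i = 1 (α = 2): (2−8)(2−9)(2−11)(2−6) = (−6)·(−7)·(−9)·(−4) = 1512 ≡ 4, so v_1 = 4^{−1} = 10 (mod 13).
  i = 2 (α = 8): (8−2)(8−9)(8−11)(8−6) = 6·(−1)·(−3)·2 = 36 ≡ 10, so v_2 = 10^{−1} = 4 (mod 13).
  i = 3 (α = 9): (9−2)(9−8)(9−11)(9−6) = 7·1·(−2)·3 = −42 ≡ 10, so v_3 = 10^{−1} = 4 (mod 13).
  i = 4 (α = 11): (11−2)(11−8)(11−9)(11−6) = 9·3·2·5 = 270 ≡ 10, so v_4 = 10^{−1} = 4 (mod 13).
  i = 5 (α = 6): (6−2)(6−8)(6−9)(6−11) = 4·(−2)·(−3)·(−5) = −120 ≡ 10, so v_5 = 10^{−1} = 4 (mod 13).
  v = [10, 4, 4, 4, 4].
Step 2: syndromes of r = [2, 3, 1, 3, 7] (all sums mod 13).
  S_0 = Σ v_i r_i = 10·2 + 4·3 + 4·1 + 4·3 + 4·7 = 76 ≡ 11.
  S_1 = Σ v_i α_i r_i = 10·2·2 + 4·8·3 + 4·9·1 + 4·11·3 + 4·6·7 = 472 ≡ 4.
  α_i^2 mod 13 = [4, 12, 3, 4, 10].
  S_2 = Σ v_i α_i^2 r_i = 10·4·2 + 4·12·3 + 4·3·1 + 4·4·3 + 4·10·7 = 564 ≡ 5.
  S = (11, 4, 5) ≠ 0, so r is not a codeword (an error is present).
Step 3: locate the error. For a single error e at position i, S_ℓ = v_i·e·α_i^ℓ, so α_err = S_1/S_0.
  S_0^{−1} = 11^{−1} = 6 (mod 13), so α_err = 4·6 = 24 ≡ 11 = α_4. Error position i = 4.
  Consistency check: S_2/S_1 = 5·10 = 50 ≡ 11 = α_err ✓ (single-error assumption holds).
Step 4: error magnitude e = S_0/v_4 = S_0·∏_{j≠4}(α_4 − α_j) = 11·10 = 110 ≡ 6 (mod 13).
Step 5: correct position 4: c_4 = r_4 − e = 3 − 6 ≡ 10 (mod 13). Hence c = [2, 3, 1, 10, 7].
  Check: interpolating c through the α_i gives m(x) = 6 + 11·x (degree < 2) with m(α_i) = c_i for every i, so c is indeed a codeword.


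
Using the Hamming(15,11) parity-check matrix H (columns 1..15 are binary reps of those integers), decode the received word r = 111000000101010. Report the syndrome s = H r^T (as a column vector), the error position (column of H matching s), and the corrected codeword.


s = (1, 0, 0, 0)^T, error position = 8, corrected codeword c = 111000010101010

Compute s = H r^T mod 2 one row at a time:
  s_1 = 0 + 0 + 1 + 0 + 1 + 0 + 1 + 0 = 3 ≡ 1 (mod 2).
  s_2 = 0 + 0 + 0 + 0 + 1 + 0 + 1 + 0 = 2 ≡ 0 (mod 2).
  s_3 = 1 + 1 + 0 + 0 + 1 + 0 + 1 + 0 = 4 ≡ 0 (mod 2).
  s_4 = 1 + 1 + 0 + 0 + 0 + 0 + 0 + 0 = 2 ≡ 0 (mod 2).
s = (1, 0, 0, 0)^T — this equals column 8 of H (binary 1000), so error is at position 8.
Correct: flip bit 8 of r = 111000000101010 to get c = 111000010101010.


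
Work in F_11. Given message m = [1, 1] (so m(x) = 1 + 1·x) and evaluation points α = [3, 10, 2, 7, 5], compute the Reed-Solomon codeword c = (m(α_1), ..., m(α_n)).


c = [4, 0, 3, 8, 6]

Message polynomial: m(x) = 1 + 1·x (mod 11).
For each evaluation point α_i, compute m(α_i) mod 11:
  α_1 = 3: Horner steps 1 → 4, so m(3) = 4.
  α_2 = 10: Horner steps 1 → 0, so m(10) = 0.
  α_3 = 2: Horner steps 1 → 3, so m(2) = 3.
  α_4 = 7: Horner steps 1 → 8, so m(7) = 8.
  α_5 = 5: Horner steps 1 → 6, so m(5) = 6.
Codeword c = [4, 0, 3, 8, 6] ∈ F_11^5.


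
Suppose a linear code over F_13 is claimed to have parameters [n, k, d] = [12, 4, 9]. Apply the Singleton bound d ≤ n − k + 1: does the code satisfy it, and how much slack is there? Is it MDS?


Singleton RHS = n − k + 1 = 9, slack = 0, bound satisfied, MDS.

Singleton bound: d ≤ n − k + 1.
Here n = 12, k = 4, so n − k + 1 = 9.
Given d = 9, check d ≤ 9: YES.
Slack = (n − k + 1) − d = 0.
The code is MDS (slack = 0).
Description: the claimed parameters are [12, 4, 9]_13; such a code would be MDS (meets Singleton bound).


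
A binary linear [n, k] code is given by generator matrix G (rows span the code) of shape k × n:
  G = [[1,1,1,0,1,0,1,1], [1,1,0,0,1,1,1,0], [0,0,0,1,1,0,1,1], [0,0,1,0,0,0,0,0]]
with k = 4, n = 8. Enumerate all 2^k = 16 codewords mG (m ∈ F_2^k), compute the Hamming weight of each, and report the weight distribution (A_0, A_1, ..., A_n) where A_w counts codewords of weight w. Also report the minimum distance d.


Weight distribution: A_0 = 1, A_1 = 1, A_2 = 1, A_3 = 2, A_4 = 3, A_5 = 5, A_6 = 3. Minimum distance d = 1.

Enumerate all 2^4 = 16 messages m ∈ F_2^4.
For each, compute codeword c = mG in F_2^8, then tally its weight.
  m = 0000 → c = 00000000, weight = 0.
  m = 1000 → c = 11101011, weight = 6.
  m = 0100 → c = 11001110, weight = 5.
  m = 1100 → c = 00100101, weight = 3.
  m = 0010 → c = 00011011, weight = 4.
  m = 1010 → c = 11110000, weight = 4.
  m = 0110 → c = 11010101, weight = 5.
  m = 1110 → c = 00111110, weight = 5.
  m = 0001 → c = 00100000, weight = 1.
  m = 1001 → c = 11001011, weight = 5.
  m = 0101 → c = 11101110, weight = 6.
  m = 1101 → c = 00000101, weight = 2.
  m = 0011 → c = 00111011, weight = 5.
  m = 1011 → c = 11010000, weight = 3.
  m = 0111 → c = 11110101, weight = 6.
  m = 1111 → c = 00011110, weight = 4.
Tally weights:
  weight 0: 1 codewords.
  weight 1: 1 codewords.
  weight 2: 1 codewords.
  weight 3: 2 codewords.
  weight 4: 3 codewords.
  weight 5: 5 codewords.
  weight 6: 3 codewords.
Minimum distance d = smallest w > 0 with A_w > 0 = 1.
Sanity: Σ A_w = 16 = 2^4 = 16 ✓.


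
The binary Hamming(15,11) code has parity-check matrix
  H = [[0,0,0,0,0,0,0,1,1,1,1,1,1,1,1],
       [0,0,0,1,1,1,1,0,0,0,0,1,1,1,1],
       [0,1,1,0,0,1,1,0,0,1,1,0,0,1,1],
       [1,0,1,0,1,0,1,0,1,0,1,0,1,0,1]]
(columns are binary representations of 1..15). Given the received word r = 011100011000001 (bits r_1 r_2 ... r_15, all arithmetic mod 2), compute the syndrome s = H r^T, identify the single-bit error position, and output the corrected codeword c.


s = (1, 0, 1, 1)^T, error position = 11, corrected codeword c = 011100011010001

Compute s = H r^T mod 2 one row at a time:
  s_1 = 1 + 1 + 0 + 0 + 0 + 0 + 0 + 1 = 3 ≡ 1 (mod 2).
  s_2 = 1 + 0 + 0 + 0 + 0 + 0 + 0 + 1 = 2 ≡ 0 (mod 2).
  s_3 = 1 + 1 + 0 + 0 + 0 + 0 + 0 + 1 = 3 ≡ 1 (mod 2).
  s_4 = 0 + 1 + 0 + 0 + 1 + 0 + 0 + 1 = 3 ≡ 1 (mod 2).
s = (1, 0, 1, 1)^T — this equals column 11 of H (binary 1011), so error is at position 11.
Correct: flip bit 11 of r = 011100011000001 to get c = 011100011010001.


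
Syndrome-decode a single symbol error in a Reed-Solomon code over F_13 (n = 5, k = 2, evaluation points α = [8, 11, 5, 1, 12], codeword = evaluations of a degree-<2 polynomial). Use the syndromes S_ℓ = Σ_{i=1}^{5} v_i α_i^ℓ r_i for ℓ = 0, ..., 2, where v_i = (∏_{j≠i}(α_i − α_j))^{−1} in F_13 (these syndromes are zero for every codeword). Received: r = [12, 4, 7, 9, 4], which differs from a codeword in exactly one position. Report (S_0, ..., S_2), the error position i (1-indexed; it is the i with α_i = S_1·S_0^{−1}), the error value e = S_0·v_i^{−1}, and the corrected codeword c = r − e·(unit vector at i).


S = (8, 5, 8), error at position 5, error magnitude e = 7, c = [12, 4, 7, 9, 10].

Step 1: column multipliers v_i = (∏_{j≠i}(α_i − α_j))^{−1} mod 13.
  i = 1 (α = 8): (8−11)(8−5)(8−1)(8−12) = (−3)·3·7·(−4) = 252 ≡ 5, so v_1 = 5^{−1} = 8 (mod 13).
  i = 2 (α = 11): (11−8)(11−5)(11−1)(11−12) = 3·6·10·(−1) = −180 ≡ 2, so v_2 = 2^{−1} = 7 (mod 13).
  i = 3 (α = 5): (5−8)(5−11)(5−1)(5−12) = (−3)·(−6)·4·(−7) = −504 ≡ 3, so v_3 = 3^{−1} = 9 (mod 13).
  i = 4 (α = 1): (1−8)(1−11)(1−5)(1−12) = (−7)·(−10)·(−4)·(−11) = 3080 ≡ 12, so v_4 = 12^{−1} = 12 (mod 13).
  i = 5 (α = 12): (12−8)(12−11)(12−5)(12−1) = 4·1·7·11 = 308 ≡ 9, so v_5 = 9^{−1} = 3 (mod 13).
  v = [8, 7, 9, 12, 3].
Step 2: syndromes of r = [12, 4, 7, 9, 4] (all sums mod 13).
  S_0 = Σ v_i r_i = 8·12 + 7·4 + 9·7 + 12·9 + 3·4 = 307 ≡ 8.
  S_1 = Σ v_i α_i r_i = 8·8·12 + 7·11·4 + 9·5·7 + 12·1·9 + 3·12·4 = 1643 ≡ 5.
  α_i^2 mod 13 = [12, 4, 12, 1, 1].
  S_2 = Σ v_i α_i^2 r_i = 8·12·12 + 7·4·4 + 9·12·7 + 12·1·9 + 3·1·4 = 2140 ≡ 8.
  S = (8, 5, 8) ≠ 0, so r is not a codeword (an error is present).
Step 3: locate the error. For a single error e at position i, S_ℓ = v_i·e·α_i^ℓ, so α_err = S_1/S_0.
  S_0^{−1} = 8^{−1} = 5 (mod 13), so α_err = 5·5 = 25 ≡ 12 = α_5. Error position i = 5.
  Consistency check: S_2/S_1 = 8·8 = 64 ≡ 12 = α_err ✓ (single-error assumption holds).
Step 4: error magnitude e = S_0/v_5 = S_0·∏_{j≠5}(α_5 − α_j) = 8·9 = 72 ≡ 7 (mod 13).
Step 5: correct position 5: c_5 = r_5 − e = 4 − 7 ≡ 10 (mod 13). Hence c = [12, 4, 7, 9, 10].
  Check: interpolating c through the α_i gives m(x) = 3 + 6·x (degree < 2) with m(α_i) = c_i for every i, so c is indeed a codeword.


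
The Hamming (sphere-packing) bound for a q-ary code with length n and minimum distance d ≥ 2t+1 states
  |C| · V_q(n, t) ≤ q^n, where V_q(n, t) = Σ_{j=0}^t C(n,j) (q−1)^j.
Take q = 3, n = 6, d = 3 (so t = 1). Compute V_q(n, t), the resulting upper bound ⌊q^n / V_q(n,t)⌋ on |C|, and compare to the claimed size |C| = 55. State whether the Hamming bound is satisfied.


V_q(n, t) = 13, q^n = 729, Hamming bound = 56, |C| = 55 ≤ bound (satisfied).

Step 1: Compute V_q(n, t) = Σ_{j=0}^1 C(n, j) (q−1)^j.
  j = 0: C(6,0)·(2)^0 = 1·1 = 1.
  j = 1: C(6,1)·(2)^1 = 6·2 = 12.
  V_q(n, t) = 1 + 12 = 13.
Step 2: q^n = 3^6 = 729.
Step 3: Hamming bound ⌊q^n / V_q(n,t)⌋ = ⌊729/13⌋ = 56.
Step 4: Compare |C| = 55 to 56: satisfied.
The claimed |C| lies below the Hamming bound.


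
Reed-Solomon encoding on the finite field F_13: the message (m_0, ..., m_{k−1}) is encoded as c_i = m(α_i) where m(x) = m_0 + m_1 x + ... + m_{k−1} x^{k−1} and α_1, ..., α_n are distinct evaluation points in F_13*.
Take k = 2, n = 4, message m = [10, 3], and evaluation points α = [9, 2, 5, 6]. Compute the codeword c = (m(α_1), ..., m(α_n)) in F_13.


c = [11, 3, 12, 2]

Message polynomial: m(x) = 10 + 3·x (mod 13).
For each evaluation point α_i, compute m(α_i) mod 13:
  α_1 = 9: Horner steps 3 → 11, so m(9) = 11.
  α_2 = 2: Horner steps 3 → 3, so m(2) = 3.
  α_3 = 5: Horner steps 3 → 12, so m(5) = 12.
  α_4 = 6: Horner steps 3 → 2, so m(6) = 2.
Codeword c = [11, 3, 12, 2] ∈ F_13^4.


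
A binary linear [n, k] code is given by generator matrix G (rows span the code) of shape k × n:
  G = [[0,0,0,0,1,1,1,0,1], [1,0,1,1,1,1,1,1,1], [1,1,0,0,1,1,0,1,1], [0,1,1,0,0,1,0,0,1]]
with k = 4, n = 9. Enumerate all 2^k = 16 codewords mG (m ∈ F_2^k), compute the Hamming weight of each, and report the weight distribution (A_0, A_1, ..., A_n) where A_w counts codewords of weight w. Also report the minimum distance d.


Weight distribution: A_0 = 1, A_2 = 1, A_4 = 8, A_6 = 5, A_8 = 1. Minimum distance d = 2.

Enumerate all 2^4 = 16 messages m ∈ F_2^4.
For each, compute codeword c = mG in F_2^9, then tally its weight.
  m = 0000 → c = 000000000, weight = 0.
  m = 1000 → c = 000011101, weight = 4.
  m = 0100 → c = 101111111, weight = 8.
  m = 1100 → c = 101100010, weight = 4.
  m = 0010 → c = 110011011, weight = 6.
  m = 1010 → c = 110000110, weight = 4.
  m = 0110 → c = 011100100, weight = 4.
  m = 1110 → c = 011111001, weight = 6.
  m = 0001 → c = 011001001, weight = 4.
  m = 1001 → c = 011010100, weight = 4.
  m = 0101 → c = 110110110, weight = 6.
  m = 1101 → c = 110101011, weight = 6.
  m = 0011 → c = 101010010, weight = 4.
  m = 1011 → c = 101001111, weight = 6.
  m = 0111 → c = 000101101, weight = 4.
  m = 1111 → c = 000110000, weight = 2.
Tally weights:
  weight 0: 1 codewords.
  weight 2: 1 codewords.
  weight 4: 8 codewords.
  weight 6: 5 codewords.
  weight 8: 1 codewords.
Minimum distance d = smallest w > 0 with A_w > 0 = 2.
Sanity: Σ A_w = 16 = 2^4 = 16 ✓.


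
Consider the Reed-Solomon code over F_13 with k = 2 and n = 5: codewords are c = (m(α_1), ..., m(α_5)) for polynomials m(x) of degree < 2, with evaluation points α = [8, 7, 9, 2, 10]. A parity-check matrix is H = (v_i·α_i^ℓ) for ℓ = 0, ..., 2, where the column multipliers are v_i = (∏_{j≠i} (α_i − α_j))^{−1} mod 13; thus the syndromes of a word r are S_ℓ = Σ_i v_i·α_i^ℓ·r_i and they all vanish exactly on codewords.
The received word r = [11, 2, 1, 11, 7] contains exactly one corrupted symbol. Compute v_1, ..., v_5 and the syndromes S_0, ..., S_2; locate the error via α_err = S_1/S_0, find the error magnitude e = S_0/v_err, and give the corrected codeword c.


S = (10, 2, 3), error at position 1, error magnitude e = 3, c = [8, 2, 1, 11, 7].

Step 1: column multipliers v_i = (∏_{j≠i}(α_i − α_j))^{−1} mod 13.
  i = 1 (α = 8): (8−7)(8−9)(8−2)(8−10) = 1·(−1)·6·(−2) = 12 ≡ 12, so v_1 = 12^{−1} = 12 (mod 13).
  i = 2 (α = 7): (7−8)(7−9)(7−2)(7−10) = (−1)·(−2)·5·(−3) = −30 ≡ 9, so v_2 = 9^{−1} = 3 (mod 13).
  i = 3 (α = 9): (9−8)(9−7)(9−2)(9−10) = 1·2·7·(−1) = −14 ≡ 12, so v_3 = 12^{−1} = 12 (mod 13).
  i = 4 (α = 2): (2−8)(2−7)(2−9)(2−10) = (−6)·(−5)·(−7)·(−8) = 1680 ≡ 3, so v_4 = 3^{−1} = 9 (mod 13).
  i = 5 (α = 10): (10−8)(10−7)(10−9)(10−2) = 2·3·1·8 = 48 ≡ 9, so v_5 = 9^{−1} = 3 (mod 13).
  v = [12, 3, 12, 9, 3].
Step 2: syndromes of r = [11, 2, 1, 11, 7] (all sums mod 13).
  S_0 = Σ v_i r_i = 12·11 + 3·2 + 12·1 + 9·11 + 3·7 = 270 ≡ 10.
  S_1 = Σ v_i α_i r_i = 12·8·11 + 3·7·2 + 12·9·1 + 9·2·11 + 3·10·7 = 1614 ≡ 2.
  α_i^2 mod 13 = [12, 10, 3, 4, 9].
  S_2 = Σ v_i α_i^2 r_i = 12·12·11 + 3·10·2 + 12·3·1 + 9·4·11 + 3·9·7 = 2265 ≡ 3.
  S = (10, 2, 3) ≠ 0, so r is not a codeword (an error is present).
Step 3: locate the error. For a single error e at position i, S_ℓ = v_i·e·α_i^ℓ, so α_err = S_1/S_0.
  S_0^{−1} = 10^{−1} = 4 (mod 13), so α_err = 2·4 = 8 ≡ 8 = α_1. Error position i = 1.
  Consistency check: S_2/S_1 = 3·7 = 21 ≡ 8 = α_err ✓ (single-error assumption holds).
Step 4: error magnitude e = S_0/v_1 = S_0·∏_{j≠1}(α_1 − α_j) = 10·12 = 120 ≡ 3 (mod 13).
Step 5: correct position 1: c_1 = r_1 − e = 11 − 3 ≡ 8 (mod 13). Hence c = [8, 2, 1, 11, 7].
  Check: interpolating c through the α_i gives m(x) = 12 + 6·x (degree < 2) with m(α_i) = c_i for every i, so c is indeed a codeword.


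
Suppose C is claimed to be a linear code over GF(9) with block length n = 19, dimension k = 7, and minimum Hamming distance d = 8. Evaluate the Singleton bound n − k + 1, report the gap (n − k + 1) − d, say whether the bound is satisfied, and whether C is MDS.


Singleton RHS = n − k + 1 = 13, slack = 5, bound satisfied, not MDS.

Singleton bound: d ≤ n − k + 1.
Here n = 19, k = 7, so n − k + 1 = 13.
Given d = 8, check d ≤ 13: YES.
Slack = (n − k + 1) − d = 5.
The code is NOT MDS (slack = 5 > 0).
Description: the claimed parameters are [19, 7, 8]_9; such a code would be non-MDS.


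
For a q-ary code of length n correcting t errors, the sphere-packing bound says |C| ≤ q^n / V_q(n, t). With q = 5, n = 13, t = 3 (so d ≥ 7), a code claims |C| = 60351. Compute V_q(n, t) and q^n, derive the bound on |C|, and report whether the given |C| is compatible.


V_q(n, t) = 19605, q^n = 1220703125, Hamming bound = 62264, |C| = 60351 ≤ bound (satisfied).

Step 1: Compute V_q(n, t) = Σ_{j=0}^3 C(n, j) (q−1)^j.
  j = 0: C(13,0)·(4)^0 = 1·1 = 1.
  j = 1: C(13,1)·(4)^1 = 13·4 = 52.
  j = 2: C(13,2)·(4)^2 = 78·16 = 1248.
  j = 3: C(13,3)·(4)^3 = 286·64 = 18304.
  V_q(n, t) = 1 + 52 + 1248 + 18304 = 19605.
Step 2: q^n = 5^13 = 1220703125.
Step 3: Hamming bound ⌊q^n / V_q(n,t)⌋ = ⌊1220703125/19605⌋ = 62264.
Step 4: Compare |C| = 60351 to 62264: satisfied.
The claimed |C| lies below the Hamming bound.


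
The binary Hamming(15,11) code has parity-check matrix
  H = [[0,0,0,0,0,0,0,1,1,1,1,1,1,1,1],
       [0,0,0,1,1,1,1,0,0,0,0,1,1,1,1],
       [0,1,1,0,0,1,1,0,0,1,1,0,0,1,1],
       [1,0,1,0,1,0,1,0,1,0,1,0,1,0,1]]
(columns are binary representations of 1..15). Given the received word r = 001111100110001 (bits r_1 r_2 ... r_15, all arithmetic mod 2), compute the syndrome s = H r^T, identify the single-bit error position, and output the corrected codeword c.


s = (1, 1, 0, 1)^T, error position = 13, corrected codeword c = 001111100110101

Compute s = H r^T mod 2 one row at a time:
  s_1 = 0 + 0 + 1 + 1 + 0 + 0 + 0 + 1 = 3 ≡ 1 (mod 2).
  s_2 = 1 + 1 + 1 + 1 + 0 + 0 + 0 + 1 = 5 ≡ 1 (mod 2).
  s_3 = 0 + 1 + 1 + 1 + 1 + 1 + 0 + 1 = 6 ≡ 0 (mod 2).
  s_4 = 0 + 1 + 1 + 1 + 0 + 1 + 0 + 1 = 5 ≡ 1 (mod 2).
s = (1, 1, 0, 1)^T — this equals column 13 of H (binary 1101), so error is at position 13.
Correct: flip bit 13 of r = 001111100110001 to get c = 001111100110101.
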